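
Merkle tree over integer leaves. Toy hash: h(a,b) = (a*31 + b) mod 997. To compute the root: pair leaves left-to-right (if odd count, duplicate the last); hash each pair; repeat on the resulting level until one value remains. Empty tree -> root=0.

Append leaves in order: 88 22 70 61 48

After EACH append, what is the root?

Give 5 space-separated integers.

Answer: 88 756 751 742 370

Derivation:
After append 88 (leaves=[88]):
  L0: [88]
  root=88
After append 22 (leaves=[88, 22]):
  L0: [88, 22]
  L1: h(88,22)=(88*31+22)%997=756 -> [756]
  root=756
After append 70 (leaves=[88, 22, 70]):
  L0: [88, 22, 70]
  L1: h(88,22)=(88*31+22)%997=756 h(70,70)=(70*31+70)%997=246 -> [756, 246]
  L2: h(756,246)=(756*31+246)%997=751 -> [751]
  root=751
After append 61 (leaves=[88, 22, 70, 61]):
  L0: [88, 22, 70, 61]
  L1: h(88,22)=(88*31+22)%997=756 h(70,61)=(70*31+61)%997=237 -> [756, 237]
  L2: h(756,237)=(756*31+237)%997=742 -> [742]
  root=742
After append 48 (leaves=[88, 22, 70, 61, 48]):
  L0: [88, 22, 70, 61, 48]
  L1: h(88,22)=(88*31+22)%997=756 h(70,61)=(70*31+61)%997=237 h(48,48)=(48*31+48)%997=539 -> [756, 237, 539]
  L2: h(756,237)=(756*31+237)%997=742 h(539,539)=(539*31+539)%997=299 -> [742, 299]
  L3: h(742,299)=(742*31+299)%997=370 -> [370]
  root=370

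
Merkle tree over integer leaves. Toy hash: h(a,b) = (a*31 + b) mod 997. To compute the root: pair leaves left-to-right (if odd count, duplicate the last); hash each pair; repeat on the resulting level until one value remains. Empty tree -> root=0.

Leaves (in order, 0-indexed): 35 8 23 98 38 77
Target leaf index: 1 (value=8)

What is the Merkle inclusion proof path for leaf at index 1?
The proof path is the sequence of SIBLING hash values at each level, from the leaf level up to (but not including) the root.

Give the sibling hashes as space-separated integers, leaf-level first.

Answer: 35 811 280

Derivation:
L0 (leaves): [35, 8, 23, 98, 38, 77], target index=1
L1: h(35,8)=(35*31+8)%997=96 [pair 0] h(23,98)=(23*31+98)%997=811 [pair 1] h(38,77)=(38*31+77)%997=258 [pair 2] -> [96, 811, 258]
  Sibling for proof at L0: 35
L2: h(96,811)=(96*31+811)%997=796 [pair 0] h(258,258)=(258*31+258)%997=280 [pair 1] -> [796, 280]
  Sibling for proof at L1: 811
L3: h(796,280)=(796*31+280)%997=31 [pair 0] -> [31]
  Sibling for proof at L2: 280
Root: 31
Proof path (sibling hashes from leaf to root): [35, 811, 280]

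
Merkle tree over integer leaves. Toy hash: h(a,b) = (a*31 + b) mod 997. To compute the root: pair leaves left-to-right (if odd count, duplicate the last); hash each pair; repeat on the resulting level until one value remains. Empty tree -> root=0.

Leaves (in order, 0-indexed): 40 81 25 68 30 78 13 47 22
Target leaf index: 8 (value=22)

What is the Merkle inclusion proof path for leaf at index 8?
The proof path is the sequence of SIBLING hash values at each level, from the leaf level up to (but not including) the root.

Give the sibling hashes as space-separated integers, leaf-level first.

L0 (leaves): [40, 81, 25, 68, 30, 78, 13, 47, 22], target index=8
L1: h(40,81)=(40*31+81)%997=324 [pair 0] h(25,68)=(25*31+68)%997=843 [pair 1] h(30,78)=(30*31+78)%997=11 [pair 2] h(13,47)=(13*31+47)%997=450 [pair 3] h(22,22)=(22*31+22)%997=704 [pair 4] -> [324, 843, 11, 450, 704]
  Sibling for proof at L0: 22
L2: h(324,843)=(324*31+843)%997=917 [pair 0] h(11,450)=(11*31+450)%997=791 [pair 1] h(704,704)=(704*31+704)%997=594 [pair 2] -> [917, 791, 594]
  Sibling for proof at L1: 704
L3: h(917,791)=(917*31+791)%997=305 [pair 0] h(594,594)=(594*31+594)%997=65 [pair 1] -> [305, 65]
  Sibling for proof at L2: 594
L4: h(305,65)=(305*31+65)%997=547 [pair 0] -> [547]
  Sibling for proof at L3: 305
Root: 547
Proof path (sibling hashes from leaf to root): [22, 704, 594, 305]

Answer: 22 704 594 305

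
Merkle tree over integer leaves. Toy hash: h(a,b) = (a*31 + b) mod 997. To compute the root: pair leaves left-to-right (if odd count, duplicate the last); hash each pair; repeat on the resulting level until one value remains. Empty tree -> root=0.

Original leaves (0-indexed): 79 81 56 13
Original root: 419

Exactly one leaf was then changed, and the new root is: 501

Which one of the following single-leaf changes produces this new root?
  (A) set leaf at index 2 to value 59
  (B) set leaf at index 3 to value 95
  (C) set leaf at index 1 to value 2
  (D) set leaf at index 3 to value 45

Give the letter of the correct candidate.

Original leaves: [79, 81, 56, 13]
Target new root: 501
Try each candidate change and compute the resulting root:
Candidate A: set leaf[2] = 59 -> leaves = [79, 81, 59, 13]
  L0: [79, 81, 59, 13]
  L1: h(79,81)=(79*31+81)%997=536 h(59,13)=(59*31+13)%997=845 -> [536, 845]
  L2: h(536,845)=(536*31+845)%997=512 -> [512]
  root = 512 != target 501
Candidate B: set leaf[3] = 95 -> leaves = [79, 81, 56, 95]
  L0: [79, 81, 56, 95]
  L1: h(79,81)=(79*31+81)%997=536 h(56,95)=(56*31+95)%997=834 -> [536, 834]
  L2: h(536,834)=(536*31+834)%997=501 -> [501]
  root = 501 == target 501  ** MATCH **
Candidate C: set leaf[1] = 2 -> leaves = [79, 2, 56, 13]
  L0: [79, 2, 56, 13]
  L1: h(79,2)=(79*31+2)%997=457 h(56,13)=(56*31+13)%997=752 -> [457, 752]
  L2: h(457,752)=(457*31+752)%997=961 -> [961]
  root = 961 != target 501
Candidate D: set leaf[3] = 45 -> leaves = [79, 81, 56, 45]
  L0: [79, 81, 56, 45]
  L1: h(79,81)=(79*31+81)%997=536 h(56,45)=(56*31+45)%997=784 -> [536, 784]
  L2: h(536,784)=(536*31+784)%997=451 -> [451]
  root = 451 != target 501
Candidate B produces the target root.

Answer: B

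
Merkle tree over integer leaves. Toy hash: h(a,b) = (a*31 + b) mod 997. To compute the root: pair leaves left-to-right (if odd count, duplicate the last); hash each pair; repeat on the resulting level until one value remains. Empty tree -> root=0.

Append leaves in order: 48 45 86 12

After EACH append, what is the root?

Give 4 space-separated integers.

Answer: 48 536 425 351

Derivation:
After append 48 (leaves=[48]):
  L0: [48]
  root=48
After append 45 (leaves=[48, 45]):
  L0: [48, 45]
  L1: h(48,45)=(48*31+45)%997=536 -> [536]
  root=536
After append 86 (leaves=[48, 45, 86]):
  L0: [48, 45, 86]
  L1: h(48,45)=(48*31+45)%997=536 h(86,86)=(86*31+86)%997=758 -> [536, 758]
  L2: h(536,758)=(536*31+758)%997=425 -> [425]
  root=425
After append 12 (leaves=[48, 45, 86, 12]):
  L0: [48, 45, 86, 12]
  L1: h(48,45)=(48*31+45)%997=536 h(86,12)=(86*31+12)%997=684 -> [536, 684]
  L2: h(536,684)=(536*31+684)%997=351 -> [351]
  root=351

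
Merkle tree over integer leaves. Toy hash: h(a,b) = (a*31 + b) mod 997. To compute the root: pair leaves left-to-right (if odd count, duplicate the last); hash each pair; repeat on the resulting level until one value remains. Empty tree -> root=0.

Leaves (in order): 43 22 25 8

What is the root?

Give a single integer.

Answer: 914

Derivation:
L0: [43, 22, 25, 8]
L1: h(43,22)=(43*31+22)%997=358 h(25,8)=(25*31+8)%997=783 -> [358, 783]
L2: h(358,783)=(358*31+783)%997=914 -> [914]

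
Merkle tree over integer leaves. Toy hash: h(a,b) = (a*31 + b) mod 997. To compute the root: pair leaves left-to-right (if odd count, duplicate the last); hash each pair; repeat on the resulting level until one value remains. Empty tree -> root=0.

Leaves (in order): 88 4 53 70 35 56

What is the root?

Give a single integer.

L0: [88, 4, 53, 70, 35, 56]
L1: h(88,4)=(88*31+4)%997=738 h(53,70)=(53*31+70)%997=716 h(35,56)=(35*31+56)%997=144 -> [738, 716, 144]
L2: h(738,716)=(738*31+716)%997=663 h(144,144)=(144*31+144)%997=620 -> [663, 620]
L3: h(663,620)=(663*31+620)%997=236 -> [236]

Answer: 236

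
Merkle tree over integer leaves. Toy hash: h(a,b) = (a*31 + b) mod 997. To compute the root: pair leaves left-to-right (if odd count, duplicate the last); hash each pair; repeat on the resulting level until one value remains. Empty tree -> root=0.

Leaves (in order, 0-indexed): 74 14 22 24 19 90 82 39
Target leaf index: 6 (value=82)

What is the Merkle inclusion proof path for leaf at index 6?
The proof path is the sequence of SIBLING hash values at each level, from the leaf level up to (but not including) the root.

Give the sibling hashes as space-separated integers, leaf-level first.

L0 (leaves): [74, 14, 22, 24, 19, 90, 82, 39], target index=6
L1: h(74,14)=(74*31+14)%997=314 [pair 0] h(22,24)=(22*31+24)%997=706 [pair 1] h(19,90)=(19*31+90)%997=679 [pair 2] h(82,39)=(82*31+39)%997=587 [pair 3] -> [314, 706, 679, 587]
  Sibling for proof at L0: 39
L2: h(314,706)=(314*31+706)%997=470 [pair 0] h(679,587)=(679*31+587)%997=699 [pair 1] -> [470, 699]
  Sibling for proof at L1: 679
L3: h(470,699)=(470*31+699)%997=314 [pair 0] -> [314]
  Sibling for proof at L2: 470
Root: 314
Proof path (sibling hashes from leaf to root): [39, 679, 470]

Answer: 39 679 470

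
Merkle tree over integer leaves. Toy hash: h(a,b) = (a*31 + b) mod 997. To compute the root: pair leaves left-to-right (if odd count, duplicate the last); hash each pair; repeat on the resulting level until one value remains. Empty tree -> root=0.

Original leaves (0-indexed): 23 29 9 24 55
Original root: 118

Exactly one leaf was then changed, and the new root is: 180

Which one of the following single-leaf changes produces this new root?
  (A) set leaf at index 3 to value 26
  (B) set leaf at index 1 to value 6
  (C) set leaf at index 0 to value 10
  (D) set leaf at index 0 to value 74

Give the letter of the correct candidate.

Answer: A

Derivation:
Original leaves: [23, 29, 9, 24, 55]
Target new root: 180
Try each candidate change and compute the resulting root:
Candidate A: set leaf[3] = 26 -> leaves = [23, 29, 9, 26, 55]
  L0: [23, 29, 9, 26, 55]
  L1: h(23,29)=(23*31+29)%997=742 h(9,26)=(9*31+26)%997=305 h(55,55)=(55*31+55)%997=763 -> [742, 305, 763]
  L2: h(742,305)=(742*31+305)%997=376 h(763,763)=(763*31+763)%997=488 -> [376, 488]
  L3: h(376,488)=(376*31+488)%997=180 -> [180]
  root = 180 == target 180  ** MATCH **
Candidate B: set leaf[1] = 6 -> leaves = [23, 6, 9, 24, 55]
  L0: [23, 6, 9, 24, 55]
  L1: h(23,6)=(23*31+6)%997=719 h(9,24)=(9*31+24)%997=303 h(55,55)=(55*31+55)%997=763 -> [719, 303, 763]
  L2: h(719,303)=(719*31+303)%997=658 h(763,763)=(763*31+763)%997=488 -> [658, 488]
  L3: h(658,488)=(658*31+488)%997=946 -> [946]
  root = 946 != target 180
Candidate C: set leaf[0] = 10 -> leaves = [10, 29, 9, 24, 55]
  L0: [10, 29, 9, 24, 55]
  L1: h(10,29)=(10*31+29)%997=339 h(9,24)=(9*31+24)%997=303 h(55,55)=(55*31+55)%997=763 -> [339, 303, 763]
  L2: h(339,303)=(339*31+303)%997=842 h(763,763)=(763*31+763)%997=488 -> [842, 488]
  L3: h(842,488)=(842*31+488)%997=668 -> [668]
  root = 668 != target 180
Candidate D: set leaf[0] = 74 -> leaves = [74, 29, 9, 24, 55]
  L0: [74, 29, 9, 24, 55]
  L1: h(74,29)=(74*31+29)%997=329 h(9,24)=(9*31+24)%997=303 h(55,55)=(55*31+55)%997=763 -> [329, 303, 763]
  L2: h(329,303)=(329*31+303)%997=532 h(763,763)=(763*31+763)%997=488 -> [532, 488]
  L3: h(532,488)=(532*31+488)%997=31 -> [31]
  root = 31 != target 180
Candidate A produces the target root.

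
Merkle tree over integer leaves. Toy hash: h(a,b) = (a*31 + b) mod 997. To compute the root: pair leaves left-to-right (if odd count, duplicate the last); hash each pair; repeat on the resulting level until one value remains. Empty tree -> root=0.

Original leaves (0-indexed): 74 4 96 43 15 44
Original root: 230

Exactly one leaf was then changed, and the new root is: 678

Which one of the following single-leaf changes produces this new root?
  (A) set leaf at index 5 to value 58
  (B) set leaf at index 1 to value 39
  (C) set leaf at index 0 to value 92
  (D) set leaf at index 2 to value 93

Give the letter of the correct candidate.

Original leaves: [74, 4, 96, 43, 15, 44]
Target new root: 678
Try each candidate change and compute the resulting root:
Candidate A: set leaf[5] = 58 -> leaves = [74, 4, 96, 43, 15, 58]
  L0: [74, 4, 96, 43, 15, 58]
  L1: h(74,4)=(74*31+4)%997=304 h(96,43)=(96*31+43)%997=28 h(15,58)=(15*31+58)%997=523 -> [304, 28, 523]
  L2: h(304,28)=(304*31+28)%997=479 h(523,523)=(523*31+523)%997=784 -> [479, 784]
  L3: h(479,784)=(479*31+784)%997=678 -> [678]
  root = 678 == target 678  ** MATCH **
Candidate B: set leaf[1] = 39 -> leaves = [74, 39, 96, 43, 15, 44]
  L0: [74, 39, 96, 43, 15, 44]
  L1: h(74,39)=(74*31+39)%997=339 h(96,43)=(96*31+43)%997=28 h(15,44)=(15*31+44)%997=509 -> [339, 28, 509]
  L2: h(339,28)=(339*31+28)%997=567 h(509,509)=(509*31+509)%997=336 -> [567, 336]
  L3: h(567,336)=(567*31+336)%997=964 -> [964]
  root = 964 != target 678
Candidate C: set leaf[0] = 92 -> leaves = [92, 4, 96, 43, 15, 44]
  L0: [92, 4, 96, 43, 15, 44]
  L1: h(92,4)=(92*31+4)%997=862 h(96,43)=(96*31+43)%997=28 h(15,44)=(15*31+44)%997=509 -> [862, 28, 509]
  L2: h(862,28)=(862*31+28)%997=828 h(509,509)=(509*31+509)%997=336 -> [828, 336]
  L3: h(828,336)=(828*31+336)%997=82 -> [82]
  root = 82 != target 678
Candidate D: set leaf[2] = 93 -> leaves = [74, 4, 93, 43, 15, 44]
  L0: [74, 4, 93, 43, 15, 44]
  L1: h(74,4)=(74*31+4)%997=304 h(93,43)=(93*31+43)%997=932 h(15,44)=(15*31+44)%997=509 -> [304, 932, 509]
  L2: h(304,932)=(304*31+932)%997=386 h(509,509)=(509*31+509)%997=336 -> [386, 336]
  L3: h(386,336)=(386*31+336)%997=338 -> [338]
  root = 338 != target 678
Candidate A produces the target root.

Answer: A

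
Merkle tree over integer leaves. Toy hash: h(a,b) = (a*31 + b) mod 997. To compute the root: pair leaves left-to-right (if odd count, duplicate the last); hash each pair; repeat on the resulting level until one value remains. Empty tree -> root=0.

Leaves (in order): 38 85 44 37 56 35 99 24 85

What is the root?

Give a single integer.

L0: [38, 85, 44, 37, 56, 35, 99, 24, 85]
L1: h(38,85)=(38*31+85)%997=266 h(44,37)=(44*31+37)%997=404 h(56,35)=(56*31+35)%997=774 h(99,24)=(99*31+24)%997=102 h(85,85)=(85*31+85)%997=726 -> [266, 404, 774, 102, 726]
L2: h(266,404)=(266*31+404)%997=674 h(774,102)=(774*31+102)%997=168 h(726,726)=(726*31+726)%997=301 -> [674, 168, 301]
L3: h(674,168)=(674*31+168)%997=125 h(301,301)=(301*31+301)%997=659 -> [125, 659]
L4: h(125,659)=(125*31+659)%997=546 -> [546]

Answer: 546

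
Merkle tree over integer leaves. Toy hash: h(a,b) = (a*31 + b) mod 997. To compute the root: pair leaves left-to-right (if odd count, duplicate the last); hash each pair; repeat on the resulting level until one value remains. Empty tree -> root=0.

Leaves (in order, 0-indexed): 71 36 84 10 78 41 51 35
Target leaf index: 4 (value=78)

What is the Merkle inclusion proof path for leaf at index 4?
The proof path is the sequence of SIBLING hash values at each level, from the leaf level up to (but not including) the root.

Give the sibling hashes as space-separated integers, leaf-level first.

Answer: 41 619 177

Derivation:
L0 (leaves): [71, 36, 84, 10, 78, 41, 51, 35], target index=4
L1: h(71,36)=(71*31+36)%997=243 [pair 0] h(84,10)=(84*31+10)%997=620 [pair 1] h(78,41)=(78*31+41)%997=465 [pair 2] h(51,35)=(51*31+35)%997=619 [pair 3] -> [243, 620, 465, 619]
  Sibling for proof at L0: 41
L2: h(243,620)=(243*31+620)%997=177 [pair 0] h(465,619)=(465*31+619)%997=79 [pair 1] -> [177, 79]
  Sibling for proof at L1: 619
L3: h(177,79)=(177*31+79)%997=581 [pair 0] -> [581]
  Sibling for proof at L2: 177
Root: 581
Proof path (sibling hashes from leaf to root): [41, 619, 177]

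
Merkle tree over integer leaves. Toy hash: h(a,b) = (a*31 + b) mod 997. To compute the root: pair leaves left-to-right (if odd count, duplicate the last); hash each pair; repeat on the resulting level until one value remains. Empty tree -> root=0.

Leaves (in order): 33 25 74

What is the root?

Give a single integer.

L0: [33, 25, 74]
L1: h(33,25)=(33*31+25)%997=51 h(74,74)=(74*31+74)%997=374 -> [51, 374]
L2: h(51,374)=(51*31+374)%997=958 -> [958]

Answer: 958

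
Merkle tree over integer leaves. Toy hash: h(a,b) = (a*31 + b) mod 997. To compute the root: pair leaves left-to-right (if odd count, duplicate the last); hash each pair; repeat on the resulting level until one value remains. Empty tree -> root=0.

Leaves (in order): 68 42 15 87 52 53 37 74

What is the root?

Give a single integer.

Answer: 524

Derivation:
L0: [68, 42, 15, 87, 52, 53, 37, 74]
L1: h(68,42)=(68*31+42)%997=156 h(15,87)=(15*31+87)%997=552 h(52,53)=(52*31+53)%997=668 h(37,74)=(37*31+74)%997=224 -> [156, 552, 668, 224]
L2: h(156,552)=(156*31+552)%997=403 h(668,224)=(668*31+224)%997=992 -> [403, 992]
L3: h(403,992)=(403*31+992)%997=524 -> [524]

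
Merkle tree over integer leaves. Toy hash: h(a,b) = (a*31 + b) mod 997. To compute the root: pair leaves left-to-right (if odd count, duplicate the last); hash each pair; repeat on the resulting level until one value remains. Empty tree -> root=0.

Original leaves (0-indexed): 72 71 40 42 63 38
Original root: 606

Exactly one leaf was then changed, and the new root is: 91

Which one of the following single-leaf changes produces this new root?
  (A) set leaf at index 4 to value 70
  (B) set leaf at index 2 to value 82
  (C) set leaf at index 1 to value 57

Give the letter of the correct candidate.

Original leaves: [72, 71, 40, 42, 63, 38]
Target new root: 91
Try each candidate change and compute the resulting root:
Candidate A: set leaf[4] = 70 -> leaves = [72, 71, 40, 42, 70, 38]
  L0: [72, 71, 40, 42, 70, 38]
  L1: h(72,71)=(72*31+71)%997=309 h(40,42)=(40*31+42)%997=285 h(70,38)=(70*31+38)%997=214 -> [309, 285, 214]
  L2: h(309,285)=(309*31+285)%997=891 h(214,214)=(214*31+214)%997=866 -> [891, 866]
  L3: h(891,866)=(891*31+866)%997=571 -> [571]
  root = 571 != target 91
Candidate B: set leaf[2] = 82 -> leaves = [72, 71, 82, 42, 63, 38]
  L0: [72, 71, 82, 42, 63, 38]
  L1: h(72,71)=(72*31+71)%997=309 h(82,42)=(82*31+42)%997=590 h(63,38)=(63*31+38)%997=994 -> [309, 590, 994]
  L2: h(309,590)=(309*31+590)%997=199 h(994,994)=(994*31+994)%997=901 -> [199, 901]
  L3: h(199,901)=(199*31+901)%997=91 -> [91]
  root = 91 == target 91  ** MATCH **
Candidate C: set leaf[1] = 57 -> leaves = [72, 57, 40, 42, 63, 38]
  L0: [72, 57, 40, 42, 63, 38]
  L1: h(72,57)=(72*31+57)%997=295 h(40,42)=(40*31+42)%997=285 h(63,38)=(63*31+38)%997=994 -> [295, 285, 994]
  L2: h(295,285)=(295*31+285)%997=457 h(994,994)=(994*31+994)%997=901 -> [457, 901]
  L3: h(457,901)=(457*31+901)%997=113 -> [113]
  root = 113 != target 91
Candidate B produces the target root.

Answer: B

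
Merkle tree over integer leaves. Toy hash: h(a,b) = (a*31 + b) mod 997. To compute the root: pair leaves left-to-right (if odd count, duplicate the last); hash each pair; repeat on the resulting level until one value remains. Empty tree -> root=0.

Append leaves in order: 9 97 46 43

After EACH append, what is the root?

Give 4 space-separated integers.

After append 9 (leaves=[9]):
  L0: [9]
  root=9
After append 97 (leaves=[9, 97]):
  L0: [9, 97]
  L1: h(9,97)=(9*31+97)%997=376 -> [376]
  root=376
After append 46 (leaves=[9, 97, 46]):
  L0: [9, 97, 46]
  L1: h(9,97)=(9*31+97)%997=376 h(46,46)=(46*31+46)%997=475 -> [376, 475]
  L2: h(376,475)=(376*31+475)%997=167 -> [167]
  root=167
After append 43 (leaves=[9, 97, 46, 43]):
  L0: [9, 97, 46, 43]
  L1: h(9,97)=(9*31+97)%997=376 h(46,43)=(46*31+43)%997=472 -> [376, 472]
  L2: h(376,472)=(376*31+472)%997=164 -> [164]
  root=164

Answer: 9 376 167 164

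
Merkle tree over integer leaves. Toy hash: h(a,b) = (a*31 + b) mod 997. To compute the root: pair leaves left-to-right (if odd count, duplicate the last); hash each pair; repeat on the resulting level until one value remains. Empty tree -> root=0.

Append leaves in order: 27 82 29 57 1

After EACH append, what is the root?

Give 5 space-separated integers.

Answer: 27 919 504 532 567

Derivation:
After append 27 (leaves=[27]):
  L0: [27]
  root=27
After append 82 (leaves=[27, 82]):
  L0: [27, 82]
  L1: h(27,82)=(27*31+82)%997=919 -> [919]
  root=919
After append 29 (leaves=[27, 82, 29]):
  L0: [27, 82, 29]
  L1: h(27,82)=(27*31+82)%997=919 h(29,29)=(29*31+29)%997=928 -> [919, 928]
  L2: h(919,928)=(919*31+928)%997=504 -> [504]
  root=504
After append 57 (leaves=[27, 82, 29, 57]):
  L0: [27, 82, 29, 57]
  L1: h(27,82)=(27*31+82)%997=919 h(29,57)=(29*31+57)%997=956 -> [919, 956]
  L2: h(919,956)=(919*31+956)%997=532 -> [532]
  root=532
After append 1 (leaves=[27, 82, 29, 57, 1]):
  L0: [27, 82, 29, 57, 1]
  L1: h(27,82)=(27*31+82)%997=919 h(29,57)=(29*31+57)%997=956 h(1,1)=(1*31+1)%997=32 -> [919, 956, 32]
  L2: h(919,956)=(919*31+956)%997=532 h(32,32)=(32*31+32)%997=27 -> [532, 27]
  L3: h(532,27)=(532*31+27)%997=567 -> [567]
  root=567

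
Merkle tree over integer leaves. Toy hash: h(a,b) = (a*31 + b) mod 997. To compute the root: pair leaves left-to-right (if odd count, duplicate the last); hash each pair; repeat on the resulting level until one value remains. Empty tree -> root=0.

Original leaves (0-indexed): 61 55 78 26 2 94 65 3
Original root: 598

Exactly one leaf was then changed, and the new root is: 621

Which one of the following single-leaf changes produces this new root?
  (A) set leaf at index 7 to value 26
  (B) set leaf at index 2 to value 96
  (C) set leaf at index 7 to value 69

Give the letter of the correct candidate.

Original leaves: [61, 55, 78, 26, 2, 94, 65, 3]
Target new root: 621
Try each candidate change and compute the resulting root:
Candidate A: set leaf[7] = 26 -> leaves = [61, 55, 78, 26, 2, 94, 65, 26]
  L0: [61, 55, 78, 26, 2, 94, 65, 26]
  L1: h(61,55)=(61*31+55)%997=949 h(78,26)=(78*31+26)%997=450 h(2,94)=(2*31+94)%997=156 h(65,26)=(65*31+26)%997=47 -> [949, 450, 156, 47]
  L2: h(949,450)=(949*31+450)%997=956 h(156,47)=(156*31+47)%997=895 -> [956, 895]
  L3: h(956,895)=(956*31+895)%997=621 -> [621]
  root = 621 == target 621  ** MATCH **
Candidate B: set leaf[2] = 96 -> leaves = [61, 55, 96, 26, 2, 94, 65, 3]
  L0: [61, 55, 96, 26, 2, 94, 65, 3]
  L1: h(61,55)=(61*31+55)%997=949 h(96,26)=(96*31+26)%997=11 h(2,94)=(2*31+94)%997=156 h(65,3)=(65*31+3)%997=24 -> [949, 11, 156, 24]
  L2: h(949,11)=(949*31+11)%997=517 h(156,24)=(156*31+24)%997=872 -> [517, 872]
  L3: h(517,872)=(517*31+872)%997=947 -> [947]
  root = 947 != target 621
Candidate C: set leaf[7] = 69 -> leaves = [61, 55, 78, 26, 2, 94, 65, 69]
  L0: [61, 55, 78, 26, 2, 94, 65, 69]
  L1: h(61,55)=(61*31+55)%997=949 h(78,26)=(78*31+26)%997=450 h(2,94)=(2*31+94)%997=156 h(65,69)=(65*31+69)%997=90 -> [949, 450, 156, 90]
  L2: h(949,450)=(949*31+450)%997=956 h(156,90)=(156*31+90)%997=938 -> [956, 938]
  L3: h(956,938)=(956*31+938)%997=664 -> [664]
  root = 664 != target 621
Candidate A produces the target root.

Answer: A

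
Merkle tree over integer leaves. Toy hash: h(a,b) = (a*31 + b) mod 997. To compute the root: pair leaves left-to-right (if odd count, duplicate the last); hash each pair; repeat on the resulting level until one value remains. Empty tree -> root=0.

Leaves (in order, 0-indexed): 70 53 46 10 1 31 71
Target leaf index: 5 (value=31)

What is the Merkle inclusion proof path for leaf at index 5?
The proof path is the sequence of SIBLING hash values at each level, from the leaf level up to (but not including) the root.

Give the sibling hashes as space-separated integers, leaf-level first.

Answer: 1 278 559

Derivation:
L0 (leaves): [70, 53, 46, 10, 1, 31, 71], target index=5
L1: h(70,53)=(70*31+53)%997=229 [pair 0] h(46,10)=(46*31+10)%997=439 [pair 1] h(1,31)=(1*31+31)%997=62 [pair 2] h(71,71)=(71*31+71)%997=278 [pair 3] -> [229, 439, 62, 278]
  Sibling for proof at L0: 1
L2: h(229,439)=(229*31+439)%997=559 [pair 0] h(62,278)=(62*31+278)%997=206 [pair 1] -> [559, 206]
  Sibling for proof at L1: 278
L3: h(559,206)=(559*31+206)%997=586 [pair 0] -> [586]
  Sibling for proof at L2: 559
Root: 586
Proof path (sibling hashes from leaf to root): [1, 278, 559]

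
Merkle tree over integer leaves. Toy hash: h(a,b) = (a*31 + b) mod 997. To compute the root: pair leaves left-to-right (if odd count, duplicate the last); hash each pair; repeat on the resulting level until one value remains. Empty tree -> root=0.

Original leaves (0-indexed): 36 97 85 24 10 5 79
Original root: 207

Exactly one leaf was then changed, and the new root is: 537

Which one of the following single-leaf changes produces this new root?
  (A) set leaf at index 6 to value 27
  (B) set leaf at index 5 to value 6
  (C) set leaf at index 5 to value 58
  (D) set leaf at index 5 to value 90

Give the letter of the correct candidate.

Original leaves: [36, 97, 85, 24, 10, 5, 79]
Target new root: 537
Try each candidate change and compute the resulting root:
Candidate A: set leaf[6] = 27 -> leaves = [36, 97, 85, 24, 10, 5, 27]
  L0: [36, 97, 85, 24, 10, 5, 27]
  L1: h(36,97)=(36*31+97)%997=216 h(85,24)=(85*31+24)%997=665 h(10,5)=(10*31+5)%997=315 h(27,27)=(27*31+27)%997=864 -> [216, 665, 315, 864]
  L2: h(216,665)=(216*31+665)%997=382 h(315,864)=(315*31+864)%997=659 -> [382, 659]
  L3: h(382,659)=(382*31+659)%997=537 -> [537]
  root = 537 == target 537  ** MATCH **
Candidate B: set leaf[5] = 6 -> leaves = [36, 97, 85, 24, 10, 6, 79]
  L0: [36, 97, 85, 24, 10, 6, 79]
  L1: h(36,97)=(36*31+97)%997=216 h(85,24)=(85*31+24)%997=665 h(10,6)=(10*31+6)%997=316 h(79,79)=(79*31+79)%997=534 -> [216, 665, 316, 534]
  L2: h(216,665)=(216*31+665)%997=382 h(316,534)=(316*31+534)%997=360 -> [382, 360]
  L3: h(382,360)=(382*31+360)%997=238 -> [238]
  root = 238 != target 537
Candidate C: set leaf[5] = 58 -> leaves = [36, 97, 85, 24, 10, 58, 79]
  L0: [36, 97, 85, 24, 10, 58, 79]
  L1: h(36,97)=(36*31+97)%997=216 h(85,24)=(85*31+24)%997=665 h(10,58)=(10*31+58)%997=368 h(79,79)=(79*31+79)%997=534 -> [216, 665, 368, 534]
  L2: h(216,665)=(216*31+665)%997=382 h(368,534)=(368*31+534)%997=975 -> [382, 975]
  L3: h(382,975)=(382*31+975)%997=853 -> [853]
  root = 853 != target 537
Candidate D: set leaf[5] = 90 -> leaves = [36, 97, 85, 24, 10, 90, 79]
  L0: [36, 97, 85, 24, 10, 90, 79]
  L1: h(36,97)=(36*31+97)%997=216 h(85,24)=(85*31+24)%997=665 h(10,90)=(10*31+90)%997=400 h(79,79)=(79*31+79)%997=534 -> [216, 665, 400, 534]
  L2: h(216,665)=(216*31+665)%997=382 h(400,534)=(400*31+534)%997=970 -> [382, 970]
  L3: h(382,970)=(382*31+970)%997=848 -> [848]
  root = 848 != target 537
Candidate A produces the target root.

Answer: A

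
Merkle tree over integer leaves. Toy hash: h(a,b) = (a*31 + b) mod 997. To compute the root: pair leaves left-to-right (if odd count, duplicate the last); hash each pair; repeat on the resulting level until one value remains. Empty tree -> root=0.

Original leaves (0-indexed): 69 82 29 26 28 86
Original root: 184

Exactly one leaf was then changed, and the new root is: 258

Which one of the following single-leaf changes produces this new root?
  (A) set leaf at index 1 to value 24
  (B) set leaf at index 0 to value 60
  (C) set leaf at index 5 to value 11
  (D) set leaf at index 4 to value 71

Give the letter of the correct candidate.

Original leaves: [69, 82, 29, 26, 28, 86]
Target new root: 258
Try each candidate change and compute the resulting root:
Candidate A: set leaf[1] = 24 -> leaves = [69, 24, 29, 26, 28, 86]
  L0: [69, 24, 29, 26, 28, 86]
  L1: h(69,24)=(69*31+24)%997=169 h(29,26)=(29*31+26)%997=925 h(28,86)=(28*31+86)%997=954 -> [169, 925, 954]
  L2: h(169,925)=(169*31+925)%997=182 h(954,954)=(954*31+954)%997=618 -> [182, 618]
  L3: h(182,618)=(182*31+618)%997=278 -> [278]
  root = 278 != target 258
Candidate B: set leaf[0] = 60 -> leaves = [60, 82, 29, 26, 28, 86]
  L0: [60, 82, 29, 26, 28, 86]
  L1: h(60,82)=(60*31+82)%997=945 h(29,26)=(29*31+26)%997=925 h(28,86)=(28*31+86)%997=954 -> [945, 925, 954]
  L2: h(945,925)=(945*31+925)%997=310 h(954,954)=(954*31+954)%997=618 -> [310, 618]
  L3: h(310,618)=(310*31+618)%997=258 -> [258]
  root = 258 == target 258  ** MATCH **
Candidate C: set leaf[5] = 11 -> leaves = [69, 82, 29, 26, 28, 11]
  L0: [69, 82, 29, 26, 28, 11]
  L1: h(69,82)=(69*31+82)%997=227 h(29,26)=(29*31+26)%997=925 h(28,11)=(28*31+11)%997=879 -> [227, 925, 879]
  L2: h(227,925)=(227*31+925)%997=983 h(879,879)=(879*31+879)%997=212 -> [983, 212]
  L3: h(983,212)=(983*31+212)%997=775 -> [775]
  root = 775 != target 258
Candidate D: set leaf[4] = 71 -> leaves = [69, 82, 29, 26, 71, 86]
  L0: [69, 82, 29, 26, 71, 86]
  L1: h(69,82)=(69*31+82)%997=227 h(29,26)=(29*31+26)%997=925 h(71,86)=(71*31+86)%997=293 -> [227, 925, 293]
  L2: h(227,925)=(227*31+925)%997=983 h(293,293)=(293*31+293)%997=403 -> [983, 403]
  L3: h(983,403)=(983*31+403)%997=966 -> [966]
  root = 966 != target 258
Candidate B produces the target root.

Answer: B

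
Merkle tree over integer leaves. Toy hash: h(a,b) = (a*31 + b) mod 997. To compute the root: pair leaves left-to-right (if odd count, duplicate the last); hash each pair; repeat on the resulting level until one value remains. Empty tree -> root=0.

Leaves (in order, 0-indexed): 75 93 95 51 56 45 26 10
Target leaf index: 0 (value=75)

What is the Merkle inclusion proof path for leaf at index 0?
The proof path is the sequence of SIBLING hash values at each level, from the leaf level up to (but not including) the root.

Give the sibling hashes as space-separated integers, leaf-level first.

Answer: 93 5 195

Derivation:
L0 (leaves): [75, 93, 95, 51, 56, 45, 26, 10], target index=0
L1: h(75,93)=(75*31+93)%997=424 [pair 0] h(95,51)=(95*31+51)%997=5 [pair 1] h(56,45)=(56*31+45)%997=784 [pair 2] h(26,10)=(26*31+10)%997=816 [pair 3] -> [424, 5, 784, 816]
  Sibling for proof at L0: 93
L2: h(424,5)=(424*31+5)%997=188 [pair 0] h(784,816)=(784*31+816)%997=195 [pair 1] -> [188, 195]
  Sibling for proof at L1: 5
L3: h(188,195)=(188*31+195)%997=41 [pair 0] -> [41]
  Sibling for proof at L2: 195
Root: 41
Proof path (sibling hashes from leaf to root): [93, 5, 195]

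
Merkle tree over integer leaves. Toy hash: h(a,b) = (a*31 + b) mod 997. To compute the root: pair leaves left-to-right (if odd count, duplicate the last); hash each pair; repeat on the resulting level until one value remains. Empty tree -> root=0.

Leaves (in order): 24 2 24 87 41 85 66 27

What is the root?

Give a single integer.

L0: [24, 2, 24, 87, 41, 85, 66, 27]
L1: h(24,2)=(24*31+2)%997=746 h(24,87)=(24*31+87)%997=831 h(41,85)=(41*31+85)%997=359 h(66,27)=(66*31+27)%997=79 -> [746, 831, 359, 79]
L2: h(746,831)=(746*31+831)%997=29 h(359,79)=(359*31+79)%997=241 -> [29, 241]
L3: h(29,241)=(29*31+241)%997=143 -> [143]

Answer: 143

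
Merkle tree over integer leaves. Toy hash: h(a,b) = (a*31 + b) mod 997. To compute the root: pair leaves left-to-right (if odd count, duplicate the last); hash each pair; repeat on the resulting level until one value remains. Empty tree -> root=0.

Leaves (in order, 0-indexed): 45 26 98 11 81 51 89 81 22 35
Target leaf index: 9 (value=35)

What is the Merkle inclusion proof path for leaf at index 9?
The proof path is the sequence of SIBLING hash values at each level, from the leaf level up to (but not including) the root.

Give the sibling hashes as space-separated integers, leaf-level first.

Answer: 22 717 13 3

Derivation:
L0 (leaves): [45, 26, 98, 11, 81, 51, 89, 81, 22, 35], target index=9
L1: h(45,26)=(45*31+26)%997=424 [pair 0] h(98,11)=(98*31+11)%997=58 [pair 1] h(81,51)=(81*31+51)%997=568 [pair 2] h(89,81)=(89*31+81)%997=846 [pair 3] h(22,35)=(22*31+35)%997=717 [pair 4] -> [424, 58, 568, 846, 717]
  Sibling for proof at L0: 22
L2: h(424,58)=(424*31+58)%997=241 [pair 0] h(568,846)=(568*31+846)%997=508 [pair 1] h(717,717)=(717*31+717)%997=13 [pair 2] -> [241, 508, 13]
  Sibling for proof at L1: 717
L3: h(241,508)=(241*31+508)%997=3 [pair 0] h(13,13)=(13*31+13)%997=416 [pair 1] -> [3, 416]
  Sibling for proof at L2: 13
L4: h(3,416)=(3*31+416)%997=509 [pair 0] -> [509]
  Sibling for proof at L3: 3
Root: 509
Proof path (sibling hashes from leaf to root): [22, 717, 13, 3]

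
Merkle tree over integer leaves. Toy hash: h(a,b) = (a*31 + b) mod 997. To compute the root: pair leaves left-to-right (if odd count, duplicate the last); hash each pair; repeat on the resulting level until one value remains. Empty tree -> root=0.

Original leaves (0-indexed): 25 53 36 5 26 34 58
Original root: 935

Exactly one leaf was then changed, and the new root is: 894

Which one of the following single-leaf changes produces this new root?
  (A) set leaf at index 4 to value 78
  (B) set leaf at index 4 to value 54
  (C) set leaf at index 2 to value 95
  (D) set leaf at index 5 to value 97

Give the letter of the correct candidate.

Original leaves: [25, 53, 36, 5, 26, 34, 58]
Target new root: 894
Try each candidate change and compute the resulting root:
Candidate A: set leaf[4] = 78 -> leaves = [25, 53, 36, 5, 78, 34, 58]
  L0: [25, 53, 36, 5, 78, 34, 58]
  L1: h(25,53)=(25*31+53)%997=828 h(36,5)=(36*31+5)%997=124 h(78,34)=(78*31+34)%997=458 h(58,58)=(58*31+58)%997=859 -> [828, 124, 458, 859]
  L2: h(828,124)=(828*31+124)%997=867 h(458,859)=(458*31+859)%997=102 -> [867, 102]
  L3: h(867,102)=(867*31+102)%997=60 -> [60]
  root = 60 != target 894
Candidate B: set leaf[4] = 54 -> leaves = [25, 53, 36, 5, 54, 34, 58]
  L0: [25, 53, 36, 5, 54, 34, 58]
  L1: h(25,53)=(25*31+53)%997=828 h(36,5)=(36*31+5)%997=124 h(54,34)=(54*31+34)%997=711 h(58,58)=(58*31+58)%997=859 -> [828, 124, 711, 859]
  L2: h(828,124)=(828*31+124)%997=867 h(711,859)=(711*31+859)%997=966 -> [867, 966]
  L3: h(867,966)=(867*31+966)%997=924 -> [924]
  root = 924 != target 894
Candidate C: set leaf[2] = 95 -> leaves = [25, 53, 95, 5, 26, 34, 58]
  L0: [25, 53, 95, 5, 26, 34, 58]
  L1: h(25,53)=(25*31+53)%997=828 h(95,5)=(95*31+5)%997=956 h(26,34)=(26*31+34)%997=840 h(58,58)=(58*31+58)%997=859 -> [828, 956, 840, 859]
  L2: h(828,956)=(828*31+956)%997=702 h(840,859)=(840*31+859)%997=977 -> [702, 977]
  L3: h(702,977)=(702*31+977)%997=805 -> [805]
  root = 805 != target 894
Candidate D: set leaf[5] = 97 -> leaves = [25, 53, 36, 5, 26, 97, 58]
  L0: [25, 53, 36, 5, 26, 97, 58]
  L1: h(25,53)=(25*31+53)%997=828 h(36,5)=(36*31+5)%997=124 h(26,97)=(26*31+97)%997=903 h(58,58)=(58*31+58)%997=859 -> [828, 124, 903, 859]
  L2: h(828,124)=(828*31+124)%997=867 h(903,859)=(903*31+859)%997=936 -> [867, 936]
  L3: h(867,936)=(867*31+936)%997=894 -> [894]
  root = 894 == target 894  ** MATCH **
Candidate D produces the target root.

Answer: D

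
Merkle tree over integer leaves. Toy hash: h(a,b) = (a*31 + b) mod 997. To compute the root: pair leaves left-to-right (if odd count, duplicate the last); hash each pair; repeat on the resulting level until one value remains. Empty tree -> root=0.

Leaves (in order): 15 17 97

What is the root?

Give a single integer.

Answer: 100

Derivation:
L0: [15, 17, 97]
L1: h(15,17)=(15*31+17)%997=482 h(97,97)=(97*31+97)%997=113 -> [482, 113]
L2: h(482,113)=(482*31+113)%997=100 -> [100]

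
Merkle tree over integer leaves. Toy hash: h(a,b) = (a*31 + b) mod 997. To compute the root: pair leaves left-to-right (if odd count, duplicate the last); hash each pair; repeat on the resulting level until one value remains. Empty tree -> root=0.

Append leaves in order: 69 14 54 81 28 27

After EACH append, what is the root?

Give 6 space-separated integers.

After append 69 (leaves=[69]):
  L0: [69]
  root=69
After append 14 (leaves=[69, 14]):
  L0: [69, 14]
  L1: h(69,14)=(69*31+14)%997=159 -> [159]
  root=159
After append 54 (leaves=[69, 14, 54]):
  L0: [69, 14, 54]
  L1: h(69,14)=(69*31+14)%997=159 h(54,54)=(54*31+54)%997=731 -> [159, 731]
  L2: h(159,731)=(159*31+731)%997=675 -> [675]
  root=675
After append 81 (leaves=[69, 14, 54, 81]):
  L0: [69, 14, 54, 81]
  L1: h(69,14)=(69*31+14)%997=159 h(54,81)=(54*31+81)%997=758 -> [159, 758]
  L2: h(159,758)=(159*31+758)%997=702 -> [702]
  root=702
After append 28 (leaves=[69, 14, 54, 81, 28]):
  L0: [69, 14, 54, 81, 28]
  L1: h(69,14)=(69*31+14)%997=159 h(54,81)=(54*31+81)%997=758 h(28,28)=(28*31+28)%997=896 -> [159, 758, 896]
  L2: h(159,758)=(159*31+758)%997=702 h(896,896)=(896*31+896)%997=756 -> [702, 756]
  L3: h(702,756)=(702*31+756)%997=584 -> [584]
  root=584
After append 27 (leaves=[69, 14, 54, 81, 28, 27]):
  L0: [69, 14, 54, 81, 28, 27]
  L1: h(69,14)=(69*31+14)%997=159 h(54,81)=(54*31+81)%997=758 h(28,27)=(28*31+27)%997=895 -> [159, 758, 895]
  L2: h(159,758)=(159*31+758)%997=702 h(895,895)=(895*31+895)%997=724 -> [702, 724]
  L3: h(702,724)=(702*31+724)%997=552 -> [552]
  root=552

Answer: 69 159 675 702 584 552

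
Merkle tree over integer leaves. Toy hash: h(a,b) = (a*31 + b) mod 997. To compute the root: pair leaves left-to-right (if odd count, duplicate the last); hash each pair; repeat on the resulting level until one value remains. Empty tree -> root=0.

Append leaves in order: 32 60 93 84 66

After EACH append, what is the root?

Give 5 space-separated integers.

After append 32 (leaves=[32]):
  L0: [32]
  root=32
After append 60 (leaves=[32, 60]):
  L0: [32, 60]
  L1: h(32,60)=(32*31+60)%997=55 -> [55]
  root=55
After append 93 (leaves=[32, 60, 93]):
  L0: [32, 60, 93]
  L1: h(32,60)=(32*31+60)%997=55 h(93,93)=(93*31+93)%997=982 -> [55, 982]
  L2: h(55,982)=(55*31+982)%997=693 -> [693]
  root=693
After append 84 (leaves=[32, 60, 93, 84]):
  L0: [32, 60, 93, 84]
  L1: h(32,60)=(32*31+60)%997=55 h(93,84)=(93*31+84)%997=973 -> [55, 973]
  L2: h(55,973)=(55*31+973)%997=684 -> [684]
  root=684
After append 66 (leaves=[32, 60, 93, 84, 66]):
  L0: [32, 60, 93, 84, 66]
  L1: h(32,60)=(32*31+60)%997=55 h(93,84)=(93*31+84)%997=973 h(66,66)=(66*31+66)%997=118 -> [55, 973, 118]
  L2: h(55,973)=(55*31+973)%997=684 h(118,118)=(118*31+118)%997=785 -> [684, 785]
  L3: h(684,785)=(684*31+785)%997=55 -> [55]
  root=55

Answer: 32 55 693 684 55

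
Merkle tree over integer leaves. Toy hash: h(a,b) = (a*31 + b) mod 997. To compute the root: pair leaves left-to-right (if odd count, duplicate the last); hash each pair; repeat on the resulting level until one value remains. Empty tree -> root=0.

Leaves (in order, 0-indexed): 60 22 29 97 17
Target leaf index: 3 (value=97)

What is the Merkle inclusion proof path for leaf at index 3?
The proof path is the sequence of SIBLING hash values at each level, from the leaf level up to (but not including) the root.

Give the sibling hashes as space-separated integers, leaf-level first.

Answer: 29 885 459

Derivation:
L0 (leaves): [60, 22, 29, 97, 17], target index=3
L1: h(60,22)=(60*31+22)%997=885 [pair 0] h(29,97)=(29*31+97)%997=996 [pair 1] h(17,17)=(17*31+17)%997=544 [pair 2] -> [885, 996, 544]
  Sibling for proof at L0: 29
L2: h(885,996)=(885*31+996)%997=515 [pair 0] h(544,544)=(544*31+544)%997=459 [pair 1] -> [515, 459]
  Sibling for proof at L1: 885
L3: h(515,459)=(515*31+459)%997=472 [pair 0] -> [472]
  Sibling for proof at L2: 459
Root: 472
Proof path (sibling hashes from leaf to root): [29, 885, 459]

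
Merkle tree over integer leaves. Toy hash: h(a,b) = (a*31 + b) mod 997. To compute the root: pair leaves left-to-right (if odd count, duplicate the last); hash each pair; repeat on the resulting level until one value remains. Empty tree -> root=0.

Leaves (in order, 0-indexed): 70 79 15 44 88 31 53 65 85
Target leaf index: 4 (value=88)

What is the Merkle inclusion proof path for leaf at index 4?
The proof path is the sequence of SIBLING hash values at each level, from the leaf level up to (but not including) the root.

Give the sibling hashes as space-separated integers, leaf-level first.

Answer: 31 711 438 659

Derivation:
L0 (leaves): [70, 79, 15, 44, 88, 31, 53, 65, 85], target index=4
L1: h(70,79)=(70*31+79)%997=255 [pair 0] h(15,44)=(15*31+44)%997=509 [pair 1] h(88,31)=(88*31+31)%997=765 [pair 2] h(53,65)=(53*31+65)%997=711 [pair 3] h(85,85)=(85*31+85)%997=726 [pair 4] -> [255, 509, 765, 711, 726]
  Sibling for proof at L0: 31
L2: h(255,509)=(255*31+509)%997=438 [pair 0] h(765,711)=(765*31+711)%997=498 [pair 1] h(726,726)=(726*31+726)%997=301 [pair 2] -> [438, 498, 301]
  Sibling for proof at L1: 711
L3: h(438,498)=(438*31+498)%997=118 [pair 0] h(301,301)=(301*31+301)%997=659 [pair 1] -> [118, 659]
  Sibling for proof at L2: 438
L4: h(118,659)=(118*31+659)%997=329 [pair 0] -> [329]
  Sibling for proof at L3: 659
Root: 329
Proof path (sibling hashes from leaf to root): [31, 711, 438, 659]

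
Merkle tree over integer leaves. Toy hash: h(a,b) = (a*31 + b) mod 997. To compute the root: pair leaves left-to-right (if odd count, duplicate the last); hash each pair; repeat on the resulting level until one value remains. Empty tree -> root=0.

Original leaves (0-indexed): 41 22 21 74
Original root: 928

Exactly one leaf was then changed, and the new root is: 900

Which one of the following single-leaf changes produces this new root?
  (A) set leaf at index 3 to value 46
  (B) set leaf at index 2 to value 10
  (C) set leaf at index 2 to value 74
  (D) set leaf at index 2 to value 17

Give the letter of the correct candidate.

Original leaves: [41, 22, 21, 74]
Target new root: 900
Try each candidate change and compute the resulting root:
Candidate A: set leaf[3] = 46 -> leaves = [41, 22, 21, 46]
  L0: [41, 22, 21, 46]
  L1: h(41,22)=(41*31+22)%997=296 h(21,46)=(21*31+46)%997=697 -> [296, 697]
  L2: h(296,697)=(296*31+697)%997=900 -> [900]
  root = 900 == target 900  ** MATCH **
Candidate B: set leaf[2] = 10 -> leaves = [41, 22, 10, 74]
  L0: [41, 22, 10, 74]
  L1: h(41,22)=(41*31+22)%997=296 h(10,74)=(10*31+74)%997=384 -> [296, 384]
  L2: h(296,384)=(296*31+384)%997=587 -> [587]
  root = 587 != target 900
Candidate C: set leaf[2] = 74 -> leaves = [41, 22, 74, 74]
  L0: [41, 22, 74, 74]
  L1: h(41,22)=(41*31+22)%997=296 h(74,74)=(74*31+74)%997=374 -> [296, 374]
  L2: h(296,374)=(296*31+374)%997=577 -> [577]
  root = 577 != target 900
Candidate D: set leaf[2] = 17 -> leaves = [41, 22, 17, 74]
  L0: [41, 22, 17, 74]
  L1: h(41,22)=(41*31+22)%997=296 h(17,74)=(17*31+74)%997=601 -> [296, 601]
  L2: h(296,601)=(296*31+601)%997=804 -> [804]
  root = 804 != target 900
Candidate A produces the target root.

Answer: A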